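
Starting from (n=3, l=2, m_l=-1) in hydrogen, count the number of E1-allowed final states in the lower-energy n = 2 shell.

2

E1 requires Δl = ±1, so l_f ∈ {1, 3}; with 0 ≤ l_f ≤ n_f−1 = 1, the allowed l_f values are {1}.
For l_f = 1: m_f ∈ {m_i−1, m_i, m_i+1} ∩ [−1, 1] = {-1, 0} → 2 states.
Total: 2.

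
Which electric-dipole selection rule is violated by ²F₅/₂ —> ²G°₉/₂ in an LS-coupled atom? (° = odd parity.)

the ΔJ = 0, ±1 rule

Reading off the term symbols: S 1/2→1/2, L 3→4, J 5/2→9/2, parity even→odd.
ΔS = 0: S: 1/2 → 1/2 — ✓.
ΔJ = 0, ±1 (not J=0↔0): J: 5/2 → 9/2, ΔJ = +2 — ✗.
ΔL = 0, ±1 (not L=0↔0): L: 3 → 4, ΔL = +1 — ✓.
Parity must change: even → odd — ✓.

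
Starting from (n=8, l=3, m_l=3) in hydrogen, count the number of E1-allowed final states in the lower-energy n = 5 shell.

E1 requires Δl = ±1, so l_f ∈ {2, 4}; with 0 ≤ l_f ≤ n_f−1 = 4, the allowed l_f values are {2, 4}.
For l_f = 2: m_f ∈ {m_i−1, m_i, m_i+1} ∩ [−2, 2] = {2} → 1 state.
For l_f = 4: m_f ∈ {m_i−1, m_i, m_i+1} ∩ [−4, 4] = {2, 3, 4} → 3 states.
Total: 4.

4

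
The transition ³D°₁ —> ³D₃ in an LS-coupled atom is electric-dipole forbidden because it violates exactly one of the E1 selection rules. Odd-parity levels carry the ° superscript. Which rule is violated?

Parity must change: odd → even — satisfied.
ΔS = 0: S: 1 → 1 — satisfied.
ΔL = 0, ±1 (not L=0↔0): L: 2 → 2, ΔL = +0 — satisfied.
ΔJ = 0, ±1 (not J=0↔0): J: 1 → 3, ΔJ = +2 — violated.

the ΔJ = 0, ±1 rule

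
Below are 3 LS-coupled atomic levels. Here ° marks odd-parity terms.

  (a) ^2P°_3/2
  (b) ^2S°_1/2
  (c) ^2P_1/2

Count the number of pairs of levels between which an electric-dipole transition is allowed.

(a)–(b): forbidden (parity).
(a)–(c): allowed.
(b)–(c): allowed.
Allowed pairs: 2 of 3.

2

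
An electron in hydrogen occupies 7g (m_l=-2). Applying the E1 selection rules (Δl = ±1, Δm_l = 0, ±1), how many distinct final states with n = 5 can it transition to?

E1 requires Δl = ±1, so l_f ∈ {3, 5}; with 0 ≤ l_f ≤ n_f−1 = 4, the allowed l_f values are {3}.
For l_f = 3: m_f ∈ {m_i−1, m_i, m_i+1} ∩ [−3, 3] = {-3, -2, -1} → 3 states.
Total: 3.

3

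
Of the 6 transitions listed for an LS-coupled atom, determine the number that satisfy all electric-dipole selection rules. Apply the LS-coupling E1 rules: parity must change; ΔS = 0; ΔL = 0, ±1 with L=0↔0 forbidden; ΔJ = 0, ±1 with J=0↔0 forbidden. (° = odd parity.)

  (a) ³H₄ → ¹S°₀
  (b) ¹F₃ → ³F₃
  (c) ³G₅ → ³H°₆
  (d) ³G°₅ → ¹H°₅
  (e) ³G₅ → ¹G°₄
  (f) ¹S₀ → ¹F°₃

1

(a) forbidden (ΔS, ΔL, ΔJ fail)
(b) forbidden (parity, ΔS fail)
(c) allowed
(d) forbidden (parity, ΔS fail)
(e) forbidden (ΔS fails)
(f) forbidden (ΔL, ΔJ fail)
Total allowed: 1 of 6.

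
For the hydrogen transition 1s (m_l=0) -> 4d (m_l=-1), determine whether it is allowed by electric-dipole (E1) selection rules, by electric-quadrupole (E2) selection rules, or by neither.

Δl = 2 − 0 = +2; l_i + l_f = 2.
Δm_l = -1.
E1 (Δl = ±1, |Δm_l| ≤ 1): not satisfied.
E2 (Δl = 0,±2, l_i+l_f ≥ 2, |Δm_l| ≤ 2): satisfied.

E2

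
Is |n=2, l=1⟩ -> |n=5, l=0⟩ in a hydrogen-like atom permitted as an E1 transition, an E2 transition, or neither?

Δl = 0 − 1 = -1; l_i + l_f = 1.
E1 (Δl = ±1): satisfied.
E2 (Δl = 0,±2, l_i+l_f ≥ 2): not satisfied.

E1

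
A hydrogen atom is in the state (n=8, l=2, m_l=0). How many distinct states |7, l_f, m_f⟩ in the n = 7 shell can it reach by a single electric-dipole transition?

E1 requires Δl = ±1, so l_f ∈ {1, 3}; with 0 ≤ l_f ≤ n_f−1 = 6, the allowed l_f values are {1, 3}.
For l_f = 1: m_f ∈ {m_i−1, m_i, m_i+1} ∩ [−1, 1] = {-1, 0, 1} → 3 states.
For l_f = 3: m_f ∈ {m_i−1, m_i, m_i+1} ∩ [−3, 3] = {-1, 0, 1} → 3 states.
Total: 6.

6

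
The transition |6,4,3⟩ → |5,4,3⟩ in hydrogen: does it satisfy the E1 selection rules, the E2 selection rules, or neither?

Δl = 4 − 4 = +0; l_i + l_f = 8.
Δm_l = +0.
E1 (Δl = ±1, |Δm_l| ≤ 1): not satisfied.
E2 (Δl = 0,±2, l_i+l_f ≥ 2, |Δm_l| ≤ 2): satisfied.

E2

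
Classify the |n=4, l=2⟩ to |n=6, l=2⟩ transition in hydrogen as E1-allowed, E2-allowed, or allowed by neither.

Δl = 2 − 2 = +0; l_i + l_f = 4.
E1 (Δl = ±1): not satisfied.
E2 (Δl = 0,±2, l_i+l_f ≥ 2): satisfied.

E2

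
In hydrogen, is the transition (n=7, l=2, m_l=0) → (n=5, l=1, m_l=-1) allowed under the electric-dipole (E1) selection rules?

Δl = 1 − 2 = -1; the E1 rule Δl = ±1 is satisfied.
Δm_l = -1 − (0) = -1. E1 requires Δm_l = 0, ±1: satisfied.
All E1 selection rules are satisfied.

allowed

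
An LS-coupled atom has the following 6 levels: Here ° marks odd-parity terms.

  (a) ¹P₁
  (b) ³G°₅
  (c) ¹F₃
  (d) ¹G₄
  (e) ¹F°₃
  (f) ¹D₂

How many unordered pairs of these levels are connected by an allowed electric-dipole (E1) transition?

3

(a)–(b): forbidden (ΔS, ΔL, ΔJ).
(a)–(c): forbidden (parity, ΔL, ΔJ).
(a)–(d): forbidden (parity, ΔL, ΔJ).
(a)–(e): forbidden (ΔL, ΔJ).
(a)–(f): forbidden (parity).
(b)–(c): forbidden (ΔS, ΔJ).
(b)–(d): forbidden (ΔS).
(b)–(e): forbidden (parity, ΔS, ΔJ).
(b)–(f): forbidden (ΔS, ΔL, ΔJ).
(c)–(d): forbidden (parity).
(c)–(e): allowed.
(c)–(f): forbidden (parity).
(d)–(e): allowed.
(d)–(f): forbidden (parity, ΔL, ΔJ).
(e)–(f): allowed.
Allowed pairs: 3 of 15.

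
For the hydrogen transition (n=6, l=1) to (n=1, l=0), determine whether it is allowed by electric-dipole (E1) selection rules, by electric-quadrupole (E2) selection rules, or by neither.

E1

Δl = 0 − 1 = -1; l_i + l_f = 1.
E1 (Δl = ±1): satisfied.
E2 (Δl = 0,±2, l_i+l_f ≥ 2): not satisfied.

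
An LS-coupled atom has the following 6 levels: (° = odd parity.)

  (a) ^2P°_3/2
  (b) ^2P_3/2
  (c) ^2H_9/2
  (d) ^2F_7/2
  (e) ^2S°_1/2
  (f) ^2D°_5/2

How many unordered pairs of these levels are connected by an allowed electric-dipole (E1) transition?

(a)–(b): allowed.
(a)–(c): forbidden (ΔL, ΔJ).
(a)–(d): forbidden (ΔL, ΔJ).
(a)–(e): forbidden (parity).
(a)–(f): forbidden (parity).
(b)–(c): forbidden (parity, ΔL, ΔJ).
(b)–(d): forbidden (parity, ΔL, ΔJ).
(b)–(e): allowed.
(b)–(f): allowed.
(c)–(d): forbidden (parity, ΔL).
(c)–(e): forbidden (ΔL, ΔJ).
(c)–(f): forbidden (ΔL, ΔJ).
(d)–(e): forbidden (ΔL, ΔJ).
(d)–(f): allowed.
(e)–(f): forbidden (parity, ΔL, ΔJ).
Allowed pairs: 4 of 15.

4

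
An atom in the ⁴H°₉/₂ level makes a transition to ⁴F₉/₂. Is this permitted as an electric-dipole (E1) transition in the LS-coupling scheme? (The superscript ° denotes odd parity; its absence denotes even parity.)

forbidden

ΔS = 0: S: 3/2 → 3/2 — ✓.
ΔJ = 0, ±1 (not J=0↔0): J: 9/2 → 9/2, ΔJ = +0 — ✓.
ΔL = 0, ±1 (not L=0↔0): L: 5 → 3, ΔL = -2 — ✗.
Parity must change: odd → even — ✓.
Rule(s) violated: ΔL.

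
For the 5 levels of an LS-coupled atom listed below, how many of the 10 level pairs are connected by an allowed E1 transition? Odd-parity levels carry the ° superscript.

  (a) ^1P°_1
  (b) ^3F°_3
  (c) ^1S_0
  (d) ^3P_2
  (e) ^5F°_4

1

(a)–(b): forbidden (parity, ΔS, ΔL, ΔJ).
(a)–(c): allowed.
(a)–(d): forbidden (ΔS).
(a)–(e): forbidden (parity, ΔS, ΔL, ΔJ).
(b)–(c): forbidden (ΔS, ΔL, ΔJ).
(b)–(d): forbidden (ΔL).
(b)–(e): forbidden (parity, ΔS).
(c)–(d): forbidden (parity, ΔS, ΔJ).
(c)–(e): forbidden (ΔS, ΔL, ΔJ).
(d)–(e): forbidden (ΔS, ΔL, ΔJ).
Allowed pairs: 1 of 10.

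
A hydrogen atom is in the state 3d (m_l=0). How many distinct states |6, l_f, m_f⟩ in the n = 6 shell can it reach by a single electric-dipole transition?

6

E1 requires Δl = ±1, so l_f ∈ {1, 3}; with 0 ≤ l_f ≤ n_f−1 = 5, the allowed l_f values are {1, 3}.
For l_f = 1: m_f ∈ {m_i−1, m_i, m_i+1} ∩ [−1, 1] = {-1, 0, 1} → 3 states.
For l_f = 3: m_f ∈ {m_i−1, m_i, m_i+1} ∩ [−3, 3] = {-1, 0, 1} → 3 states.
Total: 6.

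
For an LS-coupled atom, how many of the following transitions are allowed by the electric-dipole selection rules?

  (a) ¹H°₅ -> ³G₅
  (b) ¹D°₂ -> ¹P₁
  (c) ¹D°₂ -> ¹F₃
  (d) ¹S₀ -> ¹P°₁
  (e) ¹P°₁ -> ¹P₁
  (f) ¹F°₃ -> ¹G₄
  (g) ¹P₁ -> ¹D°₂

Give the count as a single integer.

6

(a) forbidden (ΔS fails)
(b) allowed
(c) allowed
(d) allowed
(e) allowed
(f) allowed
(g) allowed
Total allowed: 6 of 7.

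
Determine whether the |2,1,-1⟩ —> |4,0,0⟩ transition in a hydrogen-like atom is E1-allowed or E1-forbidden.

allowed

l: 1 → 0 (Δl = -1). Δl = ±1 ok.
m_l: -1 → 0 (Δm_l = +1). |Δm_l| ≤ 1 ok.
All E1 selection rules are satisfied.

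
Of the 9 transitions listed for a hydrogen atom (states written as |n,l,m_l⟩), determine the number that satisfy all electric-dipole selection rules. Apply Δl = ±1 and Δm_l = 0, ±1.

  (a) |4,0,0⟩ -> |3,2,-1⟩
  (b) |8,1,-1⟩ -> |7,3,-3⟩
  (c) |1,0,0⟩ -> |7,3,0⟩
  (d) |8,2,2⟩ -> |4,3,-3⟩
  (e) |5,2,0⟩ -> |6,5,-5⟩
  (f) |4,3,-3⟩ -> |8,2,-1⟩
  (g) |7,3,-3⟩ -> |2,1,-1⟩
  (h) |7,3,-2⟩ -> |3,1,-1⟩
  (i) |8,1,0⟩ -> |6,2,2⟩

0

(a) forbidden — Δl = +2 (E1 requires Δl = ±1)
(b) forbidden — Δl = +2 (E1 requires Δl = ±1); Δm_l = -2 (E1 requires Δm_l = 0, ±1)
(c) forbidden — Δl = +3 (E1 requires Δl = ±1)
(d) forbidden — Δm_l = -5 (E1 requires Δm_l = 0, ±1)
(e) forbidden — Δl = +3 (E1 requires Δl = ±1); Δm_l = -5 (E1 requires Δm_l = 0, ±1)
(f) forbidden — Δm_l = +2 (E1 requires Δm_l = 0, ±1)
(g) forbidden — Δl = -2 (E1 requires Δl = ±1); Δm_l = +2 (E1 requires Δm_l = 0, ±1)
(h) forbidden — Δl = -2 (E1 requires Δl = ±1)
(i) forbidden — Δm_l = +2 (E1 requires Δm_l = 0, ±1)
Total allowed: 0 of 9.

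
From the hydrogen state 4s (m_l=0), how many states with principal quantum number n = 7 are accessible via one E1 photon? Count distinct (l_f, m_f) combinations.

E1 requires Δl = ±1, so l_f ∈ {-1, 1}; with 0 ≤ l_f ≤ n_f−1 = 6, the allowed l_f values are {1}.
For l_f = 1: m_f ∈ {m_i−1, m_i, m_i+1} ∩ [−1, 1] = {-1, 0, 1} → 3 states.
Total: 3.

3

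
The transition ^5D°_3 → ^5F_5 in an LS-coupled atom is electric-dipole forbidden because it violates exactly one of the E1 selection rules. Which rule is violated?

the ΔJ = 0, ±1 rule

Initial level: S=2, L=2, J=3, parity odd. Final level: S=2, L=3, J=5, parity even.
Parity must change: odd → even — passes.
ΔS = 0: S: 2 → 2 — passes.
ΔL = 0, ±1 (not L=0↔0): L: 2 → 3, ΔL = +1 — passes.
ΔJ = 0, ±1 (not J=0↔0): J: 3 → 5, ΔJ = +2 — fails.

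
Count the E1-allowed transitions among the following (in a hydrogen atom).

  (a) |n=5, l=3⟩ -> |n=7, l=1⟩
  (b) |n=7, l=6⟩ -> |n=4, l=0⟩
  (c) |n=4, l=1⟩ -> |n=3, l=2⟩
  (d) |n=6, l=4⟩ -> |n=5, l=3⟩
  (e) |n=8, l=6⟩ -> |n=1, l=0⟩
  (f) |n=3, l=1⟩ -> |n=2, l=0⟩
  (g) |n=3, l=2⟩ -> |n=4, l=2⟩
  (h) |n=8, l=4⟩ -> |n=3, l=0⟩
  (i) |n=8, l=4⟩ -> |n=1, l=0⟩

3

(a) forbidden — Δl = -2 (E1 requires Δl = ±1)
(b) forbidden — Δl = -6 (E1 requires Δl = ±1)
(c) allowed
(d) allowed
(e) forbidden — Δl = -6 (E1 requires Δl = ±1)
(f) allowed
(g) forbidden — Δl = +0 (E1 requires Δl = ±1)
(h) forbidden — Δl = -4 (E1 requires Δl = ±1)
(i) forbidden — Δl = -4 (E1 requires Δl = ±1)
Total allowed: 3 of 9.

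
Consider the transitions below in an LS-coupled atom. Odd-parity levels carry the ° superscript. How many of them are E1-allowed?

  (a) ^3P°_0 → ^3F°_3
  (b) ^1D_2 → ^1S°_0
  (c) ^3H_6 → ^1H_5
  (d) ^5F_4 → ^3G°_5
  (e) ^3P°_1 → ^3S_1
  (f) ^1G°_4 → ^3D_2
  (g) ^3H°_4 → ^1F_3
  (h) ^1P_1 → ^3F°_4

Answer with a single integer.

1

(a) forbidden (parity, ΔL, ΔJ fail)
(b) forbidden (ΔL, ΔJ fail)
(c) forbidden (parity, ΔS fail)
(d) forbidden (ΔS fails)
(e) allowed
(f) forbidden (ΔS, ΔL, ΔJ fail)
(g) forbidden (ΔS, ΔL fail)
(h) forbidden (ΔS, ΔL, ΔJ fail)
Total allowed: 1 of 8.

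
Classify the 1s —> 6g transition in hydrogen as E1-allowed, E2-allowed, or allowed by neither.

Δl = 4 − 0 = +4; l_i + l_f = 4.
E1 (Δl = ±1): not satisfied.
E2 (Δl = 0,±2, l_i+l_f ≥ 2): not satisfied.

neither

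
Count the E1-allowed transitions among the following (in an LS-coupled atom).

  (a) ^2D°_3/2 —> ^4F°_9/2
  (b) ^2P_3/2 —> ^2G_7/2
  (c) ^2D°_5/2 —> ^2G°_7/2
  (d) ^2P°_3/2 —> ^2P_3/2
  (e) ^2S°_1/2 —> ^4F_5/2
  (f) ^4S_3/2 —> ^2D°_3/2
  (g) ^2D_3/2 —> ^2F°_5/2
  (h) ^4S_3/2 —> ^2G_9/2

(a) forbidden (parity, ΔS, ΔJ fail)
(b) forbidden (parity, ΔL, ΔJ fail)
(c) forbidden (parity, ΔL fail)
(d) allowed
(e) forbidden (ΔS, ΔL, ΔJ fail)
(f) forbidden (ΔS, ΔL fail)
(g) allowed
(h) forbidden (parity, ΔS, ΔL, ΔJ fail)
Total allowed: 2 of 8.

2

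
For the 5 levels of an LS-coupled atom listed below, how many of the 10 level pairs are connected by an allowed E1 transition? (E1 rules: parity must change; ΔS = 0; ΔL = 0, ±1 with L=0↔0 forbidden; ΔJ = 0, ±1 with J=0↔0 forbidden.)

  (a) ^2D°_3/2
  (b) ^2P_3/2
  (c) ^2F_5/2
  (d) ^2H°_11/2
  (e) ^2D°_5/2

(a)–(b): allowed.
(a)–(c): allowed.
(a)–(d): forbidden (parity, ΔL, ΔJ).
(a)–(e): forbidden (parity).
(b)–(c): forbidden (parity, ΔL).
(b)–(d): forbidden (ΔL, ΔJ).
(b)–(e): allowed.
(c)–(d): forbidden (ΔL, ΔJ).
(c)–(e): allowed.
(d)–(e): forbidden (parity, ΔL, ΔJ).
Allowed pairs: 4 of 10.

4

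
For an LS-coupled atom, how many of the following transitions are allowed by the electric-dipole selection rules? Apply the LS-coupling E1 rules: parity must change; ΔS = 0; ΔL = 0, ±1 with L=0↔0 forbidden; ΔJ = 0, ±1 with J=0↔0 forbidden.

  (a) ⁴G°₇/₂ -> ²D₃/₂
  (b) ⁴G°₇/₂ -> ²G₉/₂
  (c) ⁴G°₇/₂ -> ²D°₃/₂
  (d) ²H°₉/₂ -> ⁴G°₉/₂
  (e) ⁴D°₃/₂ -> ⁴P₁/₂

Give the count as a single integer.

(a) forbidden (ΔS, ΔL, ΔJ fail)
(b) forbidden (ΔS fails)
(c) forbidden (parity, ΔS, ΔL, ΔJ fail)
(d) forbidden (parity, ΔS fail)
(e) allowed
Total allowed: 1 of 5.

1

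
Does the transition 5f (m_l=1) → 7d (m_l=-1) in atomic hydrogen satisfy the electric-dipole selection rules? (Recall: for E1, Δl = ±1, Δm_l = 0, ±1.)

Δl = 2 − 3 = -1; the E1 rule Δl = ±1 is ok.
m_l: 1 → -1 (Δm_l = -2). |Δm_l| ≤ 1 fails.
The transition is electric-dipole forbidden.

forbidden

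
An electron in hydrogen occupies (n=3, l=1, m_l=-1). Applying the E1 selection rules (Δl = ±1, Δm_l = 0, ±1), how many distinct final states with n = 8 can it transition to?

E1 requires Δl = ±1, so l_f ∈ {0, 2}; with 0 ≤ l_f ≤ n_f−1 = 7, the allowed l_f values are {0, 2}.
For l_f = 0: m_f ∈ {m_i−1, m_i, m_i+1} ∩ [−0, 0] = {0} → 1 state.
For l_f = 2: m_f ∈ {m_i−1, m_i, m_i+1} ∩ [−2, 2] = {-2, -1, 0} → 3 states.
Total: 4.

4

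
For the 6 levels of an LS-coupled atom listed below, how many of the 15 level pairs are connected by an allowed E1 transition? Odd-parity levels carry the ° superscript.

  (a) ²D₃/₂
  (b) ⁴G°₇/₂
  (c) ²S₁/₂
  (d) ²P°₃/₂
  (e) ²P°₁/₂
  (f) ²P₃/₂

(a)–(b): forbidden (ΔS, ΔL, ΔJ).
(a)–(c): forbidden (parity, ΔL).
(a)–(d): allowed.
(a)–(e): allowed.
(a)–(f): forbidden (parity).
(b)–(c): forbidden (ΔS, ΔL, ΔJ).
(b)–(d): forbidden (parity, ΔS, ΔL, ΔJ).
(b)–(e): forbidden (parity, ΔS, ΔL, ΔJ).
(b)–(f): forbidden (ΔS, ΔL, ΔJ).
(c)–(d): allowed.
(c)–(e): allowed.
(c)–(f): forbidden (parity).
(d)–(e): forbidden (parity).
(d)–(f): allowed.
(e)–(f): allowed.
Allowed pairs: 6 of 15.

6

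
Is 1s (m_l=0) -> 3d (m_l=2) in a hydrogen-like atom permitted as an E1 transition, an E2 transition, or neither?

Δl = 2 − 0 = +2; l_i + l_f = 2.
Δm_l = +2.
E1 (Δl = ±1, |Δm_l| ≤ 1): not satisfied.
E2 (Δl = 0,±2, l_i+l_f ≥ 2, |Δm_l| ≤ 2): satisfied.

E2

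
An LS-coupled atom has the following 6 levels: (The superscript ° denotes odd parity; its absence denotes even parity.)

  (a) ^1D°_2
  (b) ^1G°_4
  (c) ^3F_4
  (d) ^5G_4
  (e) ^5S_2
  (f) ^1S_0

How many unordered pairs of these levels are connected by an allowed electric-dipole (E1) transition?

0

(a)–(b): forbidden (parity, ΔL, ΔJ).
(a)–(c): forbidden (ΔS, ΔJ).
(a)–(d): forbidden (ΔS, ΔL, ΔJ).
(a)–(e): forbidden (ΔS, ΔL).
(a)–(f): forbidden (ΔL, ΔJ).
(b)–(c): forbidden (ΔS).
(b)–(d): forbidden (ΔS).
(b)–(e): forbidden (ΔS, ΔL, ΔJ).
(b)–(f): forbidden (ΔL, ΔJ).
(c)–(d): forbidden (parity, ΔS).
(c)–(e): forbidden (parity, ΔS, ΔL, ΔJ).
(c)–(f): forbidden (parity, ΔS, ΔL, ΔJ).
(d)–(e): forbidden (parity, ΔL, ΔJ).
(d)–(f): forbidden (parity, ΔS, ΔL, ΔJ).
(e)–(f): forbidden (parity, ΔS, ΔL, ΔJ).
Allowed pairs: 0 of 15.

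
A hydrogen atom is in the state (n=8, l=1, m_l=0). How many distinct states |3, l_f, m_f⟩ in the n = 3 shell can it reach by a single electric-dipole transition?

4

E1 requires Δl = ±1, so l_f ∈ {0, 2}; with 0 ≤ l_f ≤ n_f−1 = 2, the allowed l_f values are {0, 2}.
For l_f = 0: m_f ∈ {m_i−1, m_i, m_i+1} ∩ [−0, 0] = {0} → 1 state.
For l_f = 2: m_f ∈ {m_i−1, m_i, m_i+1} ∩ [−2, 2] = {-1, 0, 1} → 3 states.
Total: 4.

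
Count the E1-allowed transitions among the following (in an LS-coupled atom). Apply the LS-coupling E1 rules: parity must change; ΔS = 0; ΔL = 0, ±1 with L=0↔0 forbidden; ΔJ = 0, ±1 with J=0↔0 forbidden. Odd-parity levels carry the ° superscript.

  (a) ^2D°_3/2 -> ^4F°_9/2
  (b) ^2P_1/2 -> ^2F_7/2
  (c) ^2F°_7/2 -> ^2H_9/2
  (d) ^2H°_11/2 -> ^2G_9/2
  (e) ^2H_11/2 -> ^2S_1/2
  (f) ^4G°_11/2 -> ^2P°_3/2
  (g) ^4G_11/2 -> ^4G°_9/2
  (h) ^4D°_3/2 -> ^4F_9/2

(a) forbidden (parity, ΔS, ΔJ fail)
(b) forbidden (parity, ΔL, ΔJ fail)
(c) forbidden (ΔL fails)
(d) allowed
(e) forbidden (parity, ΔL, ΔJ fail)
(f) forbidden (parity, ΔS, ΔL, ΔJ fail)
(g) allowed
(h) forbidden (ΔJ fails)
Total allowed: 2 of 8.

2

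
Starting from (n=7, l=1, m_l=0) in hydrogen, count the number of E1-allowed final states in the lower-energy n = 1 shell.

1

E1 requires Δl = ±1, so l_f ∈ {0, 2}; with 0 ≤ l_f ≤ n_f−1 = 0, the allowed l_f values are {0}.
For l_f = 0: m_f ∈ {m_i−1, m_i, m_i+1} ∩ [−0, 0] = {0} → 1 state.
Total: 1.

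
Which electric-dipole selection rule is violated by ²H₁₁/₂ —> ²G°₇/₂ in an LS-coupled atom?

the ΔJ = 0, ±1 rule

Parity must change: even → odd — satisfied.
ΔS = 0: S: 1/2 → 1/2 — satisfied.
ΔL = 0, ±1 (not L=0↔0): L: 5 → 4, ΔL = -1 — satisfied.
ΔJ = 0, ±1 (not J=0↔0): J: 11/2 → 7/2, ΔJ = -2 — violated.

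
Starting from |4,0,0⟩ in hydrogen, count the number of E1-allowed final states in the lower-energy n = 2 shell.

3

E1 requires Δl = ±1, so l_f ∈ {-1, 1}; with 0 ≤ l_f ≤ n_f−1 = 1, the allowed l_f values are {1}.
For l_f = 1: m_f ∈ {m_i−1, m_i, m_i+1} ∩ [−1, 1] = {-1, 0, 1} → 3 states.
Total: 3.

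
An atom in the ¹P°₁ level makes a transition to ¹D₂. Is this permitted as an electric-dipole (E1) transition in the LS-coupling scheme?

Initial level: S=0, L=1, J=1, parity odd. Final level: S=0, L=2, J=2, parity even.
ΔS = 0: S: 0 → 0 — satisfied.
Parity must change: odd → even — satisfied.
ΔL = 0, ±1 (not L=0↔0): L: 1 → 2, ΔL = +1 — satisfied.
ΔJ = 0, ±1 (not J=0↔0): J: 1 → 2, ΔJ = +1 — satisfied.
All four E1 rules are satisfied.

allowed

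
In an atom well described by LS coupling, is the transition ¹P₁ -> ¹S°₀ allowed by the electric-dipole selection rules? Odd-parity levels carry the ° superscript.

allowed

Initial level: S=0, L=1, J=1, parity even. Final level: S=0, L=0, J=0, parity odd.
Parity must change: even → odd — ✓.
ΔS = 0: S: 0 → 0 — ✓.
ΔL = 0, ±1 (not L=0↔0): L: 1 → 0, ΔL = -1 — ✓.
ΔJ = 0, ±1 (not J=0↔0): J: 1 → 0, ΔJ = -1 — ✓.
All four E1 rules are satisfied.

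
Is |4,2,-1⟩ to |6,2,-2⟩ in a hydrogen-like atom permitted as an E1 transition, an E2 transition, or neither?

Δl = 2 − 2 = +0; l_i + l_f = 4.
Δm_l = -1.
E1 (Δl = ±1, |Δm_l| ≤ 1): not satisfied.
E2 (Δl = 0,±2, l_i+l_f ≥ 2, |Δm_l| ≤ 2): satisfied.

E2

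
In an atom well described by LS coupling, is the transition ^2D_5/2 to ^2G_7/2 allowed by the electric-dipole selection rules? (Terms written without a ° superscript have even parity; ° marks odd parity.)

Parity must change: even → even — ✗.
ΔL = 0, ±1 (not L=0↔0): L: 2 → 4, ΔL = +2 — ✗.
ΔJ = 0, ±1 (not J=0↔0): J: 5/2 → 7/2, ΔJ = +1 — ✓.
ΔS = 0: S: 1/2 → 1/2 — ✓.
Rule(s) violated: parity, ΔL.

forbidden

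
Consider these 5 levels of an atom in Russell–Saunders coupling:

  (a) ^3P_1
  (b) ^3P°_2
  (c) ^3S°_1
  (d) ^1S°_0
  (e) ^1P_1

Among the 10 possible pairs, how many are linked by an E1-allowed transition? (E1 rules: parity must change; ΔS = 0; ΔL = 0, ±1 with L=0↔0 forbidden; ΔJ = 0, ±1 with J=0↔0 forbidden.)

3

(a)–(b): allowed.
(a)–(c): allowed.
(a)–(d): forbidden (ΔS).
(a)–(e): forbidden (parity, ΔS).
(b)–(c): forbidden (parity).
(b)–(d): forbidden (parity, ΔS, ΔJ).
(b)–(e): forbidden (ΔS).
(c)–(d): forbidden (parity, ΔS, ΔL).
(c)–(e): forbidden (ΔS).
(d)–(e): allowed.
Allowed pairs: 3 of 10.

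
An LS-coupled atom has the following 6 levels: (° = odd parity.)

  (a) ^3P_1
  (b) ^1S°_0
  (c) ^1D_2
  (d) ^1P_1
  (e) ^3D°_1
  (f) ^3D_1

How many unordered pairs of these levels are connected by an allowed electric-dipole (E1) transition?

3

(a)–(b): forbidden (ΔS).
(a)–(c): forbidden (parity, ΔS).
(a)–(d): forbidden (parity, ΔS).
(a)–(e): allowed.
(a)–(f): forbidden (parity).
(b)–(c): forbidden (ΔL, ΔJ).
(b)–(d): allowed.
(b)–(e): forbidden (parity, ΔS, ΔL).
(b)–(f): forbidden (ΔS, ΔL).
(c)–(d): forbidden (parity).
(c)–(e): forbidden (ΔS).
(c)–(f): forbidden (parity, ΔS).
(d)–(e): forbidden (ΔS).
(d)–(f): forbidden (parity, ΔS).
(e)–(f): allowed.
Allowed pairs: 3 of 15.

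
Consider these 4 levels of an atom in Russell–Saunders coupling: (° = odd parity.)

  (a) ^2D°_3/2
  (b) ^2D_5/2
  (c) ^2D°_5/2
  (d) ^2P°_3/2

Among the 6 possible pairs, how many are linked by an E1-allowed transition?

3

(a)–(b): allowed.
(a)–(c): forbidden (parity).
(a)–(d): forbidden (parity).
(b)–(c): allowed.
(b)–(d): allowed.
(c)–(d): forbidden (parity).
Allowed pairs: 3 of 6.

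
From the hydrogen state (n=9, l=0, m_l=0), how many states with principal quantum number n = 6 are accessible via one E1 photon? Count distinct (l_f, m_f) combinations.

E1 requires Δl = ±1, so l_f ∈ {-1, 1}; with 0 ≤ l_f ≤ n_f−1 = 5, the allowed l_f values are {1}.
For l_f = 1: m_f ∈ {m_i−1, m_i, m_i+1} ∩ [−1, 1] = {-1, 0, 1} → 3 states.
Total: 3.

3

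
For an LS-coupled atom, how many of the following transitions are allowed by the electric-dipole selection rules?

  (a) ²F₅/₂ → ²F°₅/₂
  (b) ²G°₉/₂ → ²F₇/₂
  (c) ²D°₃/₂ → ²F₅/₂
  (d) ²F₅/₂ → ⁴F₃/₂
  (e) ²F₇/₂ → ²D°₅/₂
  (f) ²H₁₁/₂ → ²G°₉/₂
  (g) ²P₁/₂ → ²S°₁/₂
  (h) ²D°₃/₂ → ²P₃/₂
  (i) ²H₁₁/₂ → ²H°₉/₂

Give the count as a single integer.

8

(a) allowed
(b) allowed
(c) allowed
(d) forbidden (parity, ΔS fail)
(e) allowed
(f) allowed
(g) allowed
(h) allowed
(i) allowed
Total allowed: 8 of 9.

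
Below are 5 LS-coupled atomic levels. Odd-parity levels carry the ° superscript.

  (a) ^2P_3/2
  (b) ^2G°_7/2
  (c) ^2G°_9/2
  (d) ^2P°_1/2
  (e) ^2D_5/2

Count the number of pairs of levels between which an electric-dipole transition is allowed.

(a)–(b): forbidden (ΔL, ΔJ).
(a)–(c): forbidden (ΔL, ΔJ).
(a)–(d): allowed.
(a)–(e): forbidden (parity).
(b)–(c): forbidden (parity).
(b)–(d): forbidden (parity, ΔL, ΔJ).
(b)–(e): forbidden (ΔL).
(c)–(d): forbidden (parity, ΔL, ΔJ).
(c)–(e): forbidden (ΔL, ΔJ).
(d)–(e): forbidden (ΔJ).
Allowed pairs: 1 of 10.

1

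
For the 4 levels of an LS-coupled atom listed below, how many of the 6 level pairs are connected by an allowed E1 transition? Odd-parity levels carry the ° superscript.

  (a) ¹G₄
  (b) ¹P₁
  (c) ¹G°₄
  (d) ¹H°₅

(a)–(b): forbidden (parity, ΔL, ΔJ).
(a)–(c): allowed.
(a)–(d): allowed.
(b)–(c): forbidden (ΔL, ΔJ).
(b)–(d): forbidden (ΔL, ΔJ).
(c)–(d): forbidden (parity).
Allowed pairs: 2 of 6.

2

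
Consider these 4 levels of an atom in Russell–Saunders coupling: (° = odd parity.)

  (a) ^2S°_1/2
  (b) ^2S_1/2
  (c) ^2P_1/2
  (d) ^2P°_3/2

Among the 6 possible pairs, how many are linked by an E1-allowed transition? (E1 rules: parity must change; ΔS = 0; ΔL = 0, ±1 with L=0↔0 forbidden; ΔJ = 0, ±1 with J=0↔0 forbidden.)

(a)–(b): forbidden (ΔL).
(a)–(c): allowed.
(a)–(d): forbidden (parity).
(b)–(c): forbidden (parity).
(b)–(d): allowed.
(c)–(d): allowed.
Allowed pairs: 3 of 6.

3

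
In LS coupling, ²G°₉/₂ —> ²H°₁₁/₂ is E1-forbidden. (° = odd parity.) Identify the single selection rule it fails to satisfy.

Reading off the term symbols: S 1/2→1/2, L 4→5, J 9/2→11/2, parity odd→odd.
Parity must change: odd → odd — fails.
ΔL = 0, ±1 (not L=0↔0): L: 4 → 5, ΔL = +1 — ok.
ΔS = 0: S: 1/2 → 1/2 — ok.
ΔJ = 0, ±1 (not J=0↔0): J: 9/2 → 11/2, ΔJ = +1 — ok.

parity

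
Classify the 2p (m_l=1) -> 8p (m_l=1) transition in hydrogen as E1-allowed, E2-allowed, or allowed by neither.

E2

Δl = 1 − 1 = +0; l_i + l_f = 2.
Δm_l = +0.
E1 (Δl = ±1, |Δm_l| ≤ 1): not satisfied.
E2 (Δl = 0,±2, l_i+l_f ≥ 2, |Δm_l| ≤ 2): satisfied.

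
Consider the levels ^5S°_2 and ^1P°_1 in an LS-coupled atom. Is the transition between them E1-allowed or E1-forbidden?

forbidden

Initial level: S=2, L=0, J=2, parity odd. Final level: S=0, L=1, J=1, parity odd.
ΔL = 0, ±1 (not L=0↔0): L: 0 → 1, ΔL = +1 — ok.
ΔS = 0: S: 2 → 0 — fails.
Parity must change: odd → odd — fails.
ΔJ = 0, ±1 (not J=0↔0): J: 2 → 1, ΔJ = -1 — ok.
Rule(s) violated: parity, ΔS.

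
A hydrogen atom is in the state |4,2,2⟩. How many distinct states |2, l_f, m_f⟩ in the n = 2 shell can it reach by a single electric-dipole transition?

E1 requires Δl = ±1, so l_f ∈ {1, 3}; with 0 ≤ l_f ≤ n_f−1 = 1, the allowed l_f values are {1}.
For l_f = 1: m_f ∈ {m_i−1, m_i, m_i+1} ∩ [−1, 1] = {1} → 1 state.
Total: 1.

1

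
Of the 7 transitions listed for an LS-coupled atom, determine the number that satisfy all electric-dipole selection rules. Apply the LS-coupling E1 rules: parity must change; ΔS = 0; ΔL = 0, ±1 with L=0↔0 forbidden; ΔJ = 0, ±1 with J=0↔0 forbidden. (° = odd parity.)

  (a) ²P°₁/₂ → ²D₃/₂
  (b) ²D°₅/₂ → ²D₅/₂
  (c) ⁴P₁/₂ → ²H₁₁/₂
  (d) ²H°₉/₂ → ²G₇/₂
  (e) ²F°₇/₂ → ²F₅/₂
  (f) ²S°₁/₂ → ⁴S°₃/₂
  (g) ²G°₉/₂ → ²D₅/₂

4

(a) allowed
(b) allowed
(c) forbidden (parity, ΔS, ΔL, ΔJ fail)
(d) allowed
(e) allowed
(f) forbidden (parity, ΔS, ΔL fail)
(g) forbidden (ΔL, ΔJ fail)
Total allowed: 4 of 7.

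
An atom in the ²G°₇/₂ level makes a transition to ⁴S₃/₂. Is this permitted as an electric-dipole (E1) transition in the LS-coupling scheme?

Reading off the term symbols: S 1/2→3/2, L 4→0, J 7/2→3/2, parity odd→even.
Parity must change: odd → even — ok.
ΔS = 0: S: 1/2 → 3/2 — fails.
ΔL = 0, ±1 (not L=0↔0): L: 4 → 0, ΔL = -4 — fails.
ΔJ = 0, ±1 (not J=0↔0): J: 7/2 → 3/2, ΔJ = -2 — fails.
Rule(s) violated: ΔS, ΔL, ΔJ.

forbidden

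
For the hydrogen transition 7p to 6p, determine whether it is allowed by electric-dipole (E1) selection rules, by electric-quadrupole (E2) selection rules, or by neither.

Δl = 1 − 1 = +0; l_i + l_f = 2.
E1 (Δl = ±1): not satisfied.
E2 (Δl = 0,±2, l_i+l_f ≥ 2): satisfied.

E2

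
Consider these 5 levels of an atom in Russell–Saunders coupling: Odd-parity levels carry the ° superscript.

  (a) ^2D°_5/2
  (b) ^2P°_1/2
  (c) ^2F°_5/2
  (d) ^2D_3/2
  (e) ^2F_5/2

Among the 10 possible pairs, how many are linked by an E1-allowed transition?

(a)–(b): forbidden (parity, ΔJ).
(a)–(c): forbidden (parity).
(a)–(d): allowed.
(a)–(e): allowed.
(b)–(c): forbidden (parity, ΔL, ΔJ).
(b)–(d): allowed.
(b)–(e): forbidden (ΔL, ΔJ).
(c)–(d): allowed.
(c)–(e): allowed.
(d)–(e): forbidden (parity).
Allowed pairs: 5 of 10.

5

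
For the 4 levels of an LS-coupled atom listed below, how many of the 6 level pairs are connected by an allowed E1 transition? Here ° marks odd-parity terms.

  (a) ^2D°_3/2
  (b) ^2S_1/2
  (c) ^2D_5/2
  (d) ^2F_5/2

(a)–(b): forbidden (ΔL).
(a)–(c): allowed.
(a)–(d): allowed.
(b)–(c): forbidden (parity, ΔL, ΔJ).
(b)–(d): forbidden (parity, ΔL, ΔJ).
(c)–(d): forbidden (parity).
Allowed pairs: 2 of 6.

2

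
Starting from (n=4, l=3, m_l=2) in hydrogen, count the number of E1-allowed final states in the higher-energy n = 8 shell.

E1 requires Δl = ±1, so l_f ∈ {2, 4}; with 0 ≤ l_f ≤ n_f−1 = 7, the allowed l_f values are {2, 4}.
For l_f = 2: m_f ∈ {m_i−1, m_i, m_i+1} ∩ [−2, 2] = {1, 2} → 2 states.
For l_f = 4: m_f ∈ {m_i−1, m_i, m_i+1} ∩ [−4, 4] = {1, 2, 3} → 3 states.
Total: 5.

5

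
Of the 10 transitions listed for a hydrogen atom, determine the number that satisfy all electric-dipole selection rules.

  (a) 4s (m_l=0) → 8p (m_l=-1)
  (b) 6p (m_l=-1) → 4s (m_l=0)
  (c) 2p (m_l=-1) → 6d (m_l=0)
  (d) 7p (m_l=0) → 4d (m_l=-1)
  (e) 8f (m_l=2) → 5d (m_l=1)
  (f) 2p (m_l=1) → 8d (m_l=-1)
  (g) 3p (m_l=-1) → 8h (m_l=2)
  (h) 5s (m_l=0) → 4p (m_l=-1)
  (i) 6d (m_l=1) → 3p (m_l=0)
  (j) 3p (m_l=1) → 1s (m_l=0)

(a) allowed
(b) allowed
(c) allowed
(d) allowed
(e) allowed
(f) forbidden — Δm_l = -2 (E1 requires Δm_l = 0, ±1)
(g) forbidden — Δl = +4 (E1 requires Δl = ±1); Δm_l = +3 (E1 requires Δm_l = 0, ±1)
(h) allowed
(i) allowed
(j) allowed
Total allowed: 8 of 10.

8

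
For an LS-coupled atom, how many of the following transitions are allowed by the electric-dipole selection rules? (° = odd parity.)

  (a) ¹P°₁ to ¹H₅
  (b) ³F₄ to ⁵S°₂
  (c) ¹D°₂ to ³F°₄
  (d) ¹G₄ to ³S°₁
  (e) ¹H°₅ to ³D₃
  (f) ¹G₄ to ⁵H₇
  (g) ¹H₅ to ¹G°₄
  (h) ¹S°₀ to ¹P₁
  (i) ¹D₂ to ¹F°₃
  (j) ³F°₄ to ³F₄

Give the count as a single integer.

(a) forbidden (ΔL, ΔJ fail)
(b) forbidden (ΔS, ΔL, ΔJ fail)
(c) forbidden (parity, ΔS, ΔJ fail)
(d) forbidden (ΔS, ΔL, ΔJ fail)
(e) forbidden (ΔS, ΔL, ΔJ fail)
(f) forbidden (parity, ΔS, ΔJ fail)
(g) allowed
(h) allowed
(i) allowed
(j) allowed
Total allowed: 4 of 10.

4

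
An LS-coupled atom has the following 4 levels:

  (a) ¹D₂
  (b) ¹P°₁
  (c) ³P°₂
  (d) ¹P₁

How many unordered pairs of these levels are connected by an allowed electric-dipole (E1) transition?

2

(a)–(b): allowed.
(a)–(c): forbidden (ΔS).
(a)–(d): forbidden (parity).
(b)–(c): forbidden (parity, ΔS).
(b)–(d): allowed.
(c)–(d): forbidden (ΔS).
Allowed pairs: 2 of 6.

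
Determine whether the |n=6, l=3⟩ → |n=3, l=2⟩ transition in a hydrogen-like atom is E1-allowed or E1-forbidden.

allowed

l: 3 → 2 (Δl = -1). Δl = ±1 ✓.
All E1 selection rules are satisfied.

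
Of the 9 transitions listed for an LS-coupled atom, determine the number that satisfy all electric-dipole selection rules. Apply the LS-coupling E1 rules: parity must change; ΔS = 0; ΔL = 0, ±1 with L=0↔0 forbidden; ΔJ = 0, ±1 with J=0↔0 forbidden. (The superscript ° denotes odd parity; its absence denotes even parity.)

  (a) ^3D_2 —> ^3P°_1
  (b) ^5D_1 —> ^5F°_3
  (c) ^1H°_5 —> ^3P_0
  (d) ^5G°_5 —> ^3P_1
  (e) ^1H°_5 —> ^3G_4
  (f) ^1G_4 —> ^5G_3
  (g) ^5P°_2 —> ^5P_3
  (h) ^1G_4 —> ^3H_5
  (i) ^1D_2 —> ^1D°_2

(a) allowed
(b) forbidden (ΔJ fails)
(c) forbidden (ΔS, ΔL, ΔJ fail)
(d) forbidden (ΔS, ΔL, ΔJ fail)
(e) forbidden (ΔS fails)
(f) forbidden (parity, ΔS fail)
(g) allowed
(h) forbidden (parity, ΔS fail)
(i) allowed
Total allowed: 3 of 9.

3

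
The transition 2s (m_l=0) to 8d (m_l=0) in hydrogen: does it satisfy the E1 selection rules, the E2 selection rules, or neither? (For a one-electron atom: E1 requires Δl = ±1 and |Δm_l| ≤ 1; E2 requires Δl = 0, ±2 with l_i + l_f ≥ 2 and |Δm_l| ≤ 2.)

E2

Δl = 2 − 0 = +2; l_i + l_f = 2.
Δm_l = +0.
E1 (Δl = ±1, |Δm_l| ≤ 1): not satisfied.
E2 (Δl = 0,±2, l_i+l_f ≥ 2, |Δm_l| ≤ 2): satisfied.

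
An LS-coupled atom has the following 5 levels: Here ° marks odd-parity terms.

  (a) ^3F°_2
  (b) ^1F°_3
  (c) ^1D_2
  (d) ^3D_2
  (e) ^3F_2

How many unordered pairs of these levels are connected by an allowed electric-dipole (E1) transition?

(a)–(b): forbidden (parity, ΔS).
(a)–(c): forbidden (ΔS).
(a)–(d): allowed.
(a)–(e): allowed.
(b)–(c): allowed.
(b)–(d): forbidden (ΔS).
(b)–(e): forbidden (ΔS).
(c)–(d): forbidden (parity, ΔS).
(c)–(e): forbidden (parity, ΔS).
(d)–(e): forbidden (parity).
Allowed pairs: 3 of 10.

3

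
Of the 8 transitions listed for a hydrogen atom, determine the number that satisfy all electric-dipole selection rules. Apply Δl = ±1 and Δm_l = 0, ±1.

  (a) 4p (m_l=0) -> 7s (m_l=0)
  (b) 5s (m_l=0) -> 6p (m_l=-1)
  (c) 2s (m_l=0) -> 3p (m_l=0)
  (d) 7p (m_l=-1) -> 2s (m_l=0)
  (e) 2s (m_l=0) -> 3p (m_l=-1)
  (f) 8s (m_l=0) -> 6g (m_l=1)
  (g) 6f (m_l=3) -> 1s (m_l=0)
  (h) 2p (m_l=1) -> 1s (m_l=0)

6

(a) allowed
(b) allowed
(c) allowed
(d) allowed
(e) allowed
(f) forbidden — Δl = +4 (E1 requires Δl = ±1)
(g) forbidden — Δl = -3 (E1 requires Δl = ±1); Δm_l = -3 (E1 requires Δm_l = 0, ±1)
(h) allowed
Total allowed: 6 of 8.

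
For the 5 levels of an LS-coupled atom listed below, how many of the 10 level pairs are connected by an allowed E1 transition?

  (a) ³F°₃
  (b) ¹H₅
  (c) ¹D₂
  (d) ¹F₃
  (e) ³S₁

0

(a)–(b): forbidden (ΔS, ΔL, ΔJ).
(a)–(c): forbidden (ΔS).
(a)–(d): forbidden (ΔS).
(a)–(e): forbidden (ΔL, ΔJ).
(b)–(c): forbidden (parity, ΔL, ΔJ).
(b)–(d): forbidden (parity, ΔL, ΔJ).
(b)–(e): forbidden (parity, ΔS, ΔL, ΔJ).
(c)–(d): forbidden (parity).
(c)–(e): forbidden (parity, ΔS, ΔL).
(d)–(e): forbidden (parity, ΔS, ΔL, ΔJ).
Allowed pairs: 0 of 10.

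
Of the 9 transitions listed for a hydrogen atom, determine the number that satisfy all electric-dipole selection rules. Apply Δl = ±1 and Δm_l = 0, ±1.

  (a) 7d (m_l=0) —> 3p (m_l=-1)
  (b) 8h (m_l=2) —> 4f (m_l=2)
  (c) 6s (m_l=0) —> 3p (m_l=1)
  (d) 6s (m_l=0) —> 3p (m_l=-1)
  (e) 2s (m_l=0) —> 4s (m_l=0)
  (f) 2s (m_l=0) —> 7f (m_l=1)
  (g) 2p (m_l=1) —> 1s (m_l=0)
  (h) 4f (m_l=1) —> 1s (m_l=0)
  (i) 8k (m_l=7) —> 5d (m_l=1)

4

(a) allowed
(b) forbidden — Δl = -2 (E1 requires Δl = ±1)
(c) allowed
(d) allowed
(e) forbidden — Δl = +0 (E1 requires Δl = ±1)
(f) forbidden — Δl = +3 (E1 requires Δl = ±1)
(g) allowed
(h) forbidden — Δl = -3 (E1 requires Δl = ±1)
(i) forbidden — Δl = -5 (E1 requires Δl = ±1); Δm_l = -6 (E1 requires Δm_l = 0, ±1)
Total allowed: 4 of 9.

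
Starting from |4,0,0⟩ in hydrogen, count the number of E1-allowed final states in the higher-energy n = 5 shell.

3

E1 requires Δl = ±1, so l_f ∈ {-1, 1}; with 0 ≤ l_f ≤ n_f−1 = 4, the allowed l_f values are {1}.
For l_f = 1: m_f ∈ {m_i−1, m_i, m_i+1} ∩ [−1, 1] = {-1, 0, 1} → 3 states.
Total: 3.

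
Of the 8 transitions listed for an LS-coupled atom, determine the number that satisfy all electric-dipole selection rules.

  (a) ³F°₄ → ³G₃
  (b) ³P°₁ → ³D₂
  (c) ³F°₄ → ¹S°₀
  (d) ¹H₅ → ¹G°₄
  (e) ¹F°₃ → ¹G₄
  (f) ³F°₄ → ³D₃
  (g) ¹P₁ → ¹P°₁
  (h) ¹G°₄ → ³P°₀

(a) allowed
(b) allowed
(c) forbidden (parity, ΔS, ΔL, ΔJ fail)
(d) allowed
(e) allowed
(f) allowed
(g) allowed
(h) forbidden (parity, ΔS, ΔL, ΔJ fail)
Total allowed: 6 of 8.

6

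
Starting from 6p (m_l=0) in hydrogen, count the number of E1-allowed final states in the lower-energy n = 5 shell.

E1 requires Δl = ±1, so l_f ∈ {0, 2}; with 0 ≤ l_f ≤ n_f−1 = 4, the allowed l_f values are {0, 2}.
For l_f = 0: m_f ∈ {m_i−1, m_i, m_i+1} ∩ [−0, 0] = {0} → 1 state.
For l_f = 2: m_f ∈ {m_i−1, m_i, m_i+1} ∩ [−2, 2] = {-1, 0, 1} → 3 states.
Total: 4.

4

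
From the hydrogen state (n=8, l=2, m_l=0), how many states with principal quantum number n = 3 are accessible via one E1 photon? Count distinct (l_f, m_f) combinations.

E1 requires Δl = ±1, so l_f ∈ {1, 3}; with 0 ≤ l_f ≤ n_f−1 = 2, the allowed l_f values are {1}.
For l_f = 1: m_f ∈ {m_i−1, m_i, m_i+1} ∩ [−1, 1] = {-1, 0, 1} → 3 states.
Total: 3.

3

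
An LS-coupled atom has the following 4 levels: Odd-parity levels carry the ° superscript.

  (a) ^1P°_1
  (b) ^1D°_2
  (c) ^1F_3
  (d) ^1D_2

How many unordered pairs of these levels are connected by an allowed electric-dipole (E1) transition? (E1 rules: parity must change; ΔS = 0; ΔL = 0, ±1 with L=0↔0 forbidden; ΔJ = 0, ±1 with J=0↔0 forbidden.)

(a)–(b): forbidden (parity).
(a)–(c): forbidden (ΔL, ΔJ).
(a)–(d): allowed.
(b)–(c): allowed.
(b)–(d): allowed.
(c)–(d): forbidden (parity).
Allowed pairs: 3 of 6.

3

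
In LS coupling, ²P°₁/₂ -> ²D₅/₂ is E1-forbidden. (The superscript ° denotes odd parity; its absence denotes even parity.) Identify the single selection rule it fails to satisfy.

the ΔJ = 0, ±1 rule

Parity must change: odd → even — ✓.
ΔS = 0: S: 1/2 → 1/2 — ✓.
ΔL = 0, ±1 (not L=0↔0): L: 1 → 2, ΔL = +1 — ✓.
ΔJ = 0, ±1 (not J=0↔0): J: 1/2 → 5/2, ΔJ = +2 — ✗.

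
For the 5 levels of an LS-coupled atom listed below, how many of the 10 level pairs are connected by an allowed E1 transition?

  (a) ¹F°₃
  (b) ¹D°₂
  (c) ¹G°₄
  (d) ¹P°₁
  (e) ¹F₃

(a)–(b): forbidden (parity).
(a)–(c): forbidden (parity).
(a)–(d): forbidden (parity, ΔL, ΔJ).
(a)–(e): allowed.
(b)–(c): forbidden (parity, ΔL, ΔJ).
(b)–(d): forbidden (parity).
(b)–(e): allowed.
(c)–(d): forbidden (parity, ΔL, ΔJ).
(c)–(e): allowed.
(d)–(e): forbidden (ΔL, ΔJ).
Allowed pairs: 3 of 10.

3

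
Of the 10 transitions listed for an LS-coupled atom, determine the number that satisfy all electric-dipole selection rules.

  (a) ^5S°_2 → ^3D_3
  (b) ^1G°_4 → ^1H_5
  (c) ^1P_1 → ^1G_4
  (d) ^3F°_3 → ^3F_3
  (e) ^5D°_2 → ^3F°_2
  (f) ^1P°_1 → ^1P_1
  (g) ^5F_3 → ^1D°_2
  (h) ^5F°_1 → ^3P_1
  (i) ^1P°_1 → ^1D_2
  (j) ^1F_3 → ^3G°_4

4

(a) forbidden (ΔS, ΔL fail)
(b) allowed
(c) forbidden (parity, ΔL, ΔJ fail)
(d) allowed
(e) forbidden (parity, ΔS fail)
(f) allowed
(g) forbidden (ΔS fails)
(h) forbidden (ΔS, ΔL fail)
(i) allowed
(j) forbidden (ΔS fails)
Total allowed: 4 of 10.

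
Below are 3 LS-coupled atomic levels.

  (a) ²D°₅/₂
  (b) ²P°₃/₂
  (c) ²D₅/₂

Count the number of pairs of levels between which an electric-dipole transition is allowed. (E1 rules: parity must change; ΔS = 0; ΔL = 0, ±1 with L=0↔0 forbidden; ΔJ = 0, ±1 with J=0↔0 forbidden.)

2

(a)–(b): forbidden (parity).
(a)–(c): allowed.
(b)–(c): allowed.
Allowed pairs: 2 of 3.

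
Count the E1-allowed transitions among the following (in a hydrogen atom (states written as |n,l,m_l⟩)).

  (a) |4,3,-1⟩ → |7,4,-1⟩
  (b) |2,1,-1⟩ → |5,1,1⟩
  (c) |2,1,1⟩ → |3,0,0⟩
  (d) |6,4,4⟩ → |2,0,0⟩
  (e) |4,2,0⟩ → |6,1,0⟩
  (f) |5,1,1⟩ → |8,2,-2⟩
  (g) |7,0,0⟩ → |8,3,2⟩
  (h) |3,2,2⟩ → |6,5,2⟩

3

(a) allowed
(b) forbidden — Δl = +0 (E1 requires Δl = ±1); Δm_l = +2 (E1 requires Δm_l = 0, ±1)
(c) allowed
(d) forbidden — Δl = -4 (E1 requires Δl = ±1); Δm_l = -4 (E1 requires Δm_l = 0, ±1)
(e) allowed
(f) forbidden — Δm_l = -3 (E1 requires Δm_l = 0, ±1)
(g) forbidden — Δl = +3 (E1 requires Δl = ±1); Δm_l = +2 (E1 requires Δm_l = 0, ±1)
(h) forbidden — Δl = +3 (E1 requires Δl = ±1)
Total allowed: 3 of 8.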